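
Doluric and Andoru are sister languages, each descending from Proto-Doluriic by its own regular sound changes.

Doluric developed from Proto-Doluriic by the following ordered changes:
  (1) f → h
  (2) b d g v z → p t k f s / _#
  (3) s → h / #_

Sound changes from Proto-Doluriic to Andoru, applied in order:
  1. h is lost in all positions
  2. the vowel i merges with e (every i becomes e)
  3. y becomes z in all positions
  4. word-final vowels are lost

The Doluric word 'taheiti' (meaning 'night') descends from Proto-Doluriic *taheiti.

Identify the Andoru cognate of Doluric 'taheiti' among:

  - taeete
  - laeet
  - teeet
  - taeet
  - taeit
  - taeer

Andoru: start from *taheiti.
  rule 1 (h-loss): taheiti → taeiti
  rule 2 (vowel merger): taeiti → taeete
  rule 3: no change — taeete
  rule 4 (apocope): taeete → taeet
  ⇒ Andoru taeet
Only 'taeet' matches the regular Andoru development of *taheiti.

taeet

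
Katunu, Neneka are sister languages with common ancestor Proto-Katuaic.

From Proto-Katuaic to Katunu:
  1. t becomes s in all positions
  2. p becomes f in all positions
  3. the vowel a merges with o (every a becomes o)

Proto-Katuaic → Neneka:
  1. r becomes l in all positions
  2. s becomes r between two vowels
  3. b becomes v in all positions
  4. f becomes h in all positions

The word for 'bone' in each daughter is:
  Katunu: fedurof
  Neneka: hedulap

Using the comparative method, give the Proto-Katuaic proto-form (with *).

*fedurap

Position 6: Katunu has o, Neneka has a. Neneka preserves a here (none of its changes turn any other segment into a), so the proto-segment is *a.
Position 1: Katunu has f, Neneka has h. Taking the neighbouring segments as reconstructed: Katunu f could go back to *p or *f; Neneka h could go back to *f or *h — the one source consistent with every daughter is *f.
Continuing position by position gives *fedurap; check it forward:
Katunu: *fedurap > feduraf > fedurof  (by unconditioned shift, vowel merger)
Neneka: start from *fedurap.
  rule 1 (unconditioned shift): fedurap → fedulap
  rule 2: no change — fedulap
  rule 3: no change — fedulap
  rule 4 (unconditioned shift): fedulap → hedulap
  ⇒ Neneka hedulap
No other proto-form is consistent with every reflex, so the reconstruction is *fedurap.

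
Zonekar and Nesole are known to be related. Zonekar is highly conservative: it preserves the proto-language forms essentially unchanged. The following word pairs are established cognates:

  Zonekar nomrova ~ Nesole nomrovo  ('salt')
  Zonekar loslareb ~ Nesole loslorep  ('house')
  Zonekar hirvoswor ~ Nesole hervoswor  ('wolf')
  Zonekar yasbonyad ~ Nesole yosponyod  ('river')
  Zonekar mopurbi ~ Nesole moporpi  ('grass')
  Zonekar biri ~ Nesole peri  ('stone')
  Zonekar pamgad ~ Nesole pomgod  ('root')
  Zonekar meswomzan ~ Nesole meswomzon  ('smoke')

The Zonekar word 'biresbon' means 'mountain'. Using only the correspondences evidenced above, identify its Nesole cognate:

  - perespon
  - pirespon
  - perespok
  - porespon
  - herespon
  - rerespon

biri ~ peri — Zonekar b corresponds to Nesole p word-initially before a front vowel.
hirvoswor ~ hervoswor, biri ~ peri — Zonekar i corresponds to Nesole e after a consonant, before r.
yasbonyad ~ yosponyod — Zonekar b corresponds to Nesole p after a consonant, before a back vowel.
Applying these to Zonekar 'biresbon':
  biresbon → piresbon   (b→p word-initially before a front vowel)
  piresbon → peresbon   (i→e after a consonant, before r)
  peresbon → perespon   (b→p after a consonant, before a back vowel)
So the Nesole cognate is 'perespon'.

perespon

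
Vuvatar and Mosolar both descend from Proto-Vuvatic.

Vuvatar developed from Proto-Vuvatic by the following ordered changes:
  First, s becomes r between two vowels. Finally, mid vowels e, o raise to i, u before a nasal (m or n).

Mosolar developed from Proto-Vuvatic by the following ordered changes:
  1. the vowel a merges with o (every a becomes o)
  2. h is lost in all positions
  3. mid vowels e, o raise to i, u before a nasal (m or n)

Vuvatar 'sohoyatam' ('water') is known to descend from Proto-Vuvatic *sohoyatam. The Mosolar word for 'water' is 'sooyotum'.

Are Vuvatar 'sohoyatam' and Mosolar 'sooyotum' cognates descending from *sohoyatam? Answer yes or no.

yes

Derive the expected Mosolar reflex of *sohoyatam:
Mosolar: *sohoyatam > sohoyotom > sooyotom > sooyotum  (by vowel merger, h-loss, pre-nasal raising)
Mosolar 'sooyotum' matches the regular reflex exactly, so the pair is cognate.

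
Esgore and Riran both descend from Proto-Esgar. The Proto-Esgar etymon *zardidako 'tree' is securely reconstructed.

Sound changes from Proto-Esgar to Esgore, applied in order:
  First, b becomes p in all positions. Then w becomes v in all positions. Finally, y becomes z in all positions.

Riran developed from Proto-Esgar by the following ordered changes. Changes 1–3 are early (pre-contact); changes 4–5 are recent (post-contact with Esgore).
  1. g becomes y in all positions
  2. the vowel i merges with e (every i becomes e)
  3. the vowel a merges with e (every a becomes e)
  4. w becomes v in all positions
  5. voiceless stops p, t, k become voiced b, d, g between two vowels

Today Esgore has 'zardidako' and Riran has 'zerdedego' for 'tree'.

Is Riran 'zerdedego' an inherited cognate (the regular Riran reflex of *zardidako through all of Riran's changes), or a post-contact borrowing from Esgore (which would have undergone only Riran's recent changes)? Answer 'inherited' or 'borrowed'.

inherited

If inherited, *zardidako would pass through all of Riran's changes:
Riran: *zardidako > zardedako > zerdedeko > zerdedego  (by vowel merger, vowel merger, intervocalic voicing)
If borrowed from Esgore 'zardidako' after the early changes, it would undergo only the recent ones:
  rule 4 (unconditioned shift): no change (zardidako)
  rule 5 (intervocalic voicing): zardidako → zardidago
  ⇒ as a loan: zardidago
Riran 'zerdedego' matches the inherited outcome exactly, so it is an inherited cognate, not a loan.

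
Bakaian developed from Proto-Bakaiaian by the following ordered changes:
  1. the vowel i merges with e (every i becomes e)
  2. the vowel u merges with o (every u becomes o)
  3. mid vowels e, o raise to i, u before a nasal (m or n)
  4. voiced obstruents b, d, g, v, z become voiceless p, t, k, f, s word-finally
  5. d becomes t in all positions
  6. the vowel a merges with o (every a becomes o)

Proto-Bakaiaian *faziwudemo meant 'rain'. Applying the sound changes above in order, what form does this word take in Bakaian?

fozewotimo

Bakaian: *faziwudemo > fazewudemo > fazewodemo > fazewodimo > fazewotimo > fozewotimo  (by vowel merger, vowel merger, pre-nasal raising, unconditioned shift, vowel merger)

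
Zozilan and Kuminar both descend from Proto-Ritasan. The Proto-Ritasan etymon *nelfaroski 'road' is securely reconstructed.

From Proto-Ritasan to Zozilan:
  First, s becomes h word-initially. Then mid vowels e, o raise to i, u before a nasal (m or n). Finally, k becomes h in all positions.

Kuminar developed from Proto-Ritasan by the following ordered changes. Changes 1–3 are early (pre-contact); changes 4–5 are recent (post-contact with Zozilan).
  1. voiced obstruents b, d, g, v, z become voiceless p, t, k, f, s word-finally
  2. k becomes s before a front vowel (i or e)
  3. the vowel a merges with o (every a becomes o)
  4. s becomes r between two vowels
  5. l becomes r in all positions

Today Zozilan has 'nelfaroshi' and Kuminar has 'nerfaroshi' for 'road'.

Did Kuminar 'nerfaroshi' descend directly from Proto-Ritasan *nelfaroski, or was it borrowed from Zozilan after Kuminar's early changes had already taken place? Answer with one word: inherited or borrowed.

If inherited, *nelfaroski would pass through all of Kuminar's changes:
Kuminar: *nelfaroski
  nelfaroski (rule 1 does not apply)
  nelfaroski → nelfarossi   [palatalisation]
  nelfarossi → nelforossi   [vowel merger]
  nelforossi (rule 4 does not apply)
  nelforossi → nerforossi   [unconditioned shift]
  giving Kuminar nerforossi.
If borrowed from Zozilan 'nelfaroshi' after the early changes, it would undergo only the recent ones:
  rule 4 (rhotacism): no change (nelfaroshi)
  rule 5 (unconditioned shift): nelfaroshi → nerfaroshi
  ⇒ as a loan: nerfaroshi
Kuminar 'nerfaroshi' matches the loan outcome 'nerfaroshi', not the inherited 'nerforossi' — it skipped the early Kuminar changes, so it was borrowed from Zozilan.

borrowed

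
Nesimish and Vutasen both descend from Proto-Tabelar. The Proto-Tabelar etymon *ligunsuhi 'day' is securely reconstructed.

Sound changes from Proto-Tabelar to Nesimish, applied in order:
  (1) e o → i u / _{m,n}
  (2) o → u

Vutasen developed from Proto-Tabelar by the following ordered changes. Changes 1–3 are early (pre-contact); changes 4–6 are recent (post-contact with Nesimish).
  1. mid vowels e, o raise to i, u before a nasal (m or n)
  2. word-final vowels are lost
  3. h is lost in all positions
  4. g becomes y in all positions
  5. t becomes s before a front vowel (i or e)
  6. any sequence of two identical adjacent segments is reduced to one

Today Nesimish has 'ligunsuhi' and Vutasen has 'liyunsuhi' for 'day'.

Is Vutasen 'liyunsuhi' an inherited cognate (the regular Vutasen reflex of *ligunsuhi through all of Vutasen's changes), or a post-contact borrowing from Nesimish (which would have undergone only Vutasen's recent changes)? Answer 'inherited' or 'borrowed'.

borrowed

If inherited, *ligunsuhi would pass through all of Vutasen's changes:
Vutasen: *ligunsuhi > ligunsuh > ligunsu > liyunsu  (by apocope, h-loss, unconditioned shift)
If borrowed from Nesimish 'ligunsuhi' after the early changes, it would undergo only the recent ones:
  rule 4 (unconditioned shift): ligunsuhi → liyunsuhi
  rule 5 (palatalisation): no change (liyunsuhi)
  rule 6 (degemination): no change (liyunsuhi)
  ⇒ as a loan: liyunsuhi
Vutasen 'liyunsuhi' matches the loan outcome 'liyunsuhi', not the inherited 'liyunsu' — it skipped the early Vutasen changes, so it was borrowed from Nesimish.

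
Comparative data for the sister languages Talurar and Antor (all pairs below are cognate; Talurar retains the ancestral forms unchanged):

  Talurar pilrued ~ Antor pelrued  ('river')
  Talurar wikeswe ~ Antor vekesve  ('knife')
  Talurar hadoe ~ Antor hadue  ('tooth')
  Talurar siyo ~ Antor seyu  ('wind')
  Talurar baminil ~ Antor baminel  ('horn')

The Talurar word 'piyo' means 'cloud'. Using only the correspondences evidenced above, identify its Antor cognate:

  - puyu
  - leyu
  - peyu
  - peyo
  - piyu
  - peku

pilrued ~ pelrued, wikeswe ~ vekesve — Talurar i corresponds to Antor e after a consonant, before a consonant other than r, m, n, p, b, f, v.
siyo ~ seyu — Talurar o corresponds to Antor u word-finally.
Applying these to Talurar 'piyo':
  piyo → peyo   (i→e after a consonant, before a consonant other than r, m, n, p, b, f, v)
  peyo → peyu   (o→u word-finally)
So the Antor cognate is 'peyu'.

peyu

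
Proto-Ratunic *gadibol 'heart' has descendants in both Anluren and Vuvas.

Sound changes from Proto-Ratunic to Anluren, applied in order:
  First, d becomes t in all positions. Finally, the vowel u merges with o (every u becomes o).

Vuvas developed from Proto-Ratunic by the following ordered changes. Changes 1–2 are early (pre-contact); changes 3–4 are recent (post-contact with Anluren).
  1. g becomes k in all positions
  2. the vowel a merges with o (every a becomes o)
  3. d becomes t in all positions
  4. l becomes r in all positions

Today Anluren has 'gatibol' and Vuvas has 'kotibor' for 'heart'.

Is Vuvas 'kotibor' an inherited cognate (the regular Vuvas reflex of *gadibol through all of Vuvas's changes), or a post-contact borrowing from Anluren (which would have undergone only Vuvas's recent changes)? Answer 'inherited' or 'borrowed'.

If inherited, *gadibol would pass through all of Vuvas's changes:
Vuvas: start from *gadibol.
  rule 1 (unconditioned shift): gadibol → kadibol
  rule 2 (vowel merger): kadibol → kodibol
  rule 3 (unconditioned shift): kodibol → kotibol
  rule 4 (unconditioned shift): kotibol → kotibor
  ⇒ Vuvas kotibor
If borrowed from Anluren 'gatibol' after the early changes, it would undergo only the recent ones:
  rule 3 (unconditioned shift): no change (gatibol)
  rule 4 (unconditioned shift): gatibol → gatibor
  ⇒ as a loan: gatibor
Vuvas 'kotibor' matches the inherited outcome exactly, so it is an inherited cognate, not a loan.

inherited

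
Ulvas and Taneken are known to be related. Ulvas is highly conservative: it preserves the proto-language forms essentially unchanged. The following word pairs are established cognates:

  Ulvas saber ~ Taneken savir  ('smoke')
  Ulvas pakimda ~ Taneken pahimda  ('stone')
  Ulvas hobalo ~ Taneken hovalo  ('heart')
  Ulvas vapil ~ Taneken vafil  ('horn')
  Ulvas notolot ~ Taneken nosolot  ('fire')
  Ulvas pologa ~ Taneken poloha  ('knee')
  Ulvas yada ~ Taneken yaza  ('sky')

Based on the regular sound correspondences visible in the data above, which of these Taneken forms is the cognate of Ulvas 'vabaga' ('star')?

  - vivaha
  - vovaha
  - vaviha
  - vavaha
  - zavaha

vavaha

hobalo ~ hovalo — Ulvas b corresponds to Taneken v between vowels (before a back vowel).
pologa ~ poloha — Ulvas g corresponds to Taneken h between vowels (before a back vowel).
Applying these to Ulvas 'vabaga':
  vabaga → vavaga   (b→v between vowels (before a back vowel))
  vavaga → vavaha   (g→h between vowels (before a back vowel))
So the Taneken cognate is 'vavaha'.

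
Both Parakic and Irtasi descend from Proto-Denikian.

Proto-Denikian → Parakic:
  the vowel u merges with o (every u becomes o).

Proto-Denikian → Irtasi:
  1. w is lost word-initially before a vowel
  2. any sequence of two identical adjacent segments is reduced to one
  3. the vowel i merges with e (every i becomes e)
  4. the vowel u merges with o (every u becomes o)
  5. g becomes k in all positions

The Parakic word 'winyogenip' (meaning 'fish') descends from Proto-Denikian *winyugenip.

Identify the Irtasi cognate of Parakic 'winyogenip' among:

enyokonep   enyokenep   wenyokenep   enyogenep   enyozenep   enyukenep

enyokenep

Irtasi: start from *winyugenip.
  rule 1 (glide loss): winyugenip → inyugenip
  rule 2: no change — inyugenip
  rule 3 (vowel merger): inyugenip → enyugenep
  rule 4 (vowel merger): enyugenep → enyogenep
  rule 5 (unconditioned shift): enyogenep → enyokenep
  ⇒ Irtasi enyokenep
Only 'enyokenep' matches the regular Irtasi development of *winyugenip.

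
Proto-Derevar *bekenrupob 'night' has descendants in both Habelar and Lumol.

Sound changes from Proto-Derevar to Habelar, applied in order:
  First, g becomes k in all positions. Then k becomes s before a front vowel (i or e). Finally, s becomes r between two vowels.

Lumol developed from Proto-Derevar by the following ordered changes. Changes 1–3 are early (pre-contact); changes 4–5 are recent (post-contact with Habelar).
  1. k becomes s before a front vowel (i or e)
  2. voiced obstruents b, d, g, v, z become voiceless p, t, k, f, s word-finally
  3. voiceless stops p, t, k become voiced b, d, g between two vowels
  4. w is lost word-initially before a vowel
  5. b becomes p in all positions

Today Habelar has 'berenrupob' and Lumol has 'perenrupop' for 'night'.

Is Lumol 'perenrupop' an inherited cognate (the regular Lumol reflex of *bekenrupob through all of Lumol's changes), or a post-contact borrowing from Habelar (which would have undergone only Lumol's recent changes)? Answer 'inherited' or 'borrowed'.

borrowed

If inherited, *bekenrupob would pass through all of Lumol's changes:
Lumol: start from *bekenrupob.
  rule 1 (palatalisation): bekenrupob → besenrupob
  rule 2 (final devoicing): besenrupob → besenrupop
  rule 3 (intervocalic voicing): besenrupop → besenrubop
  rule 4: no change — besenrubop
  rule 5 (unconditioned shift): besenrubop → pesenrupop
  ⇒ Lumol pesenrupop
If borrowed from Habelar 'berenrupob' after the early changes, it would undergo only the recent ones:
  rule 4 (glide loss): no change (berenrupob)
  rule 5 (unconditioned shift): berenrupob → perenrupop
  ⇒ as a loan: perenrupop
Lumol 'perenrupop' matches the loan outcome 'perenrupop', not the inherited 'pesenrupop' — it skipped the early Lumol changes, so it was borrowed from Habelar.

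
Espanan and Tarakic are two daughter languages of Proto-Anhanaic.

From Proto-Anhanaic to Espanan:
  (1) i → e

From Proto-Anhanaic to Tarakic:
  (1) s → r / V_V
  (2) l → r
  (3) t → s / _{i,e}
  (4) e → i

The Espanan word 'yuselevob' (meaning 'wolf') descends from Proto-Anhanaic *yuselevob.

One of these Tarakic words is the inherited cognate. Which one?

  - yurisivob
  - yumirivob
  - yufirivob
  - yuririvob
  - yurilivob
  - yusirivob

yuririvob

Tarakic: *yuselevob
  yuselevob → yurelevob   [rhotacism]
  yurelevob → yurerevob   [unconditioned shift]
  yurerevob (rule 3 does not apply)
  yurerevob → yuririvob   [vowel merger]
  giving Tarakic yuririvob.
Among the options, 'yuririvob' alone shows every Tarakic change applied in order.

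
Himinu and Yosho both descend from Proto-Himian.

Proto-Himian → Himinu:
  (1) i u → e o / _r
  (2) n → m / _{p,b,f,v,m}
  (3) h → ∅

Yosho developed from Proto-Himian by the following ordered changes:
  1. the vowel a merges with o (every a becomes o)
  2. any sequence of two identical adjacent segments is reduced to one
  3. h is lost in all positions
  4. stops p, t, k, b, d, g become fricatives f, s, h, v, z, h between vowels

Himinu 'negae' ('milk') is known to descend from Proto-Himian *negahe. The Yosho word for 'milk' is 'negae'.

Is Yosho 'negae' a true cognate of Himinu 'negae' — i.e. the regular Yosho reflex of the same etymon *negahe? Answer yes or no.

no

Derive the expected Yosho reflex of *negahe:
Yosho: start from *negahe.
  rule 1 (vowel merger): negahe → negohe
  rule 2: no change — negohe
  rule 3 (h-loss): negohe → negoe
  rule 4 (intervocalic lenition): negoe → nehoe
  ⇒ Yosho nehoe
The regular Yosho reflex would be 'nehoe', but the attested form is 'negae'. The correspondence is irregular, so they are not cognates (the Yosho form has a different source).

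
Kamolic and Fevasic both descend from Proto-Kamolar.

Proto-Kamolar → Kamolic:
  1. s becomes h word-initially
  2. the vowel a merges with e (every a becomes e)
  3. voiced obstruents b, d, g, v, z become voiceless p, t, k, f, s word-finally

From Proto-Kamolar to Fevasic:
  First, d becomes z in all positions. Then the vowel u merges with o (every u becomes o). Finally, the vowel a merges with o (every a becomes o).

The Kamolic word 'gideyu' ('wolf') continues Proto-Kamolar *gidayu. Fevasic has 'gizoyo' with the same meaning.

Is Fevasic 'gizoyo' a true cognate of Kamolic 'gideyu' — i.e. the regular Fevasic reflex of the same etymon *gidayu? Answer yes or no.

Derive the expected Fevasic reflex of *gidayu:
Fevasic: *gidayu
  gidayu → gizayu   [unconditioned shift]
  gizayu → gizayo   [vowel merger]
  gizayo → gizoyo   [vowel merger]
  giving Fevasic gizoyo.
Fevasic 'gizoyo' matches the regular reflex exactly, so the pair is cognate.

yes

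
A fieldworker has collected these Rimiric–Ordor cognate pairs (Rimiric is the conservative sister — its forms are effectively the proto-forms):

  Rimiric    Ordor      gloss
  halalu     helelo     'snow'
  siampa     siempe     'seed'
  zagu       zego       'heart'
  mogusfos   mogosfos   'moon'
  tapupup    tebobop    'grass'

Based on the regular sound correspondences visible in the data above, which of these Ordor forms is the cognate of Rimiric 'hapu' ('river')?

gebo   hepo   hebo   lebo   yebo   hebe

tapupup ~ tebobop — Rimiric a corresponds to Ordor e after a consonant, before a labial obstruent.
tapupup ~ tebobop — Rimiric p corresponds to Ordor b between vowels (before a back vowel).
halalu ~ helelo, zagu ~ zego — Rimiric u corresponds to Ordor o word-finally.
Applying these to Rimiric 'hapu':
  hapu → hepu   (a→e after a consonant, before a labial obstruent)
  hepu → hebu   (p→b between vowels (before a back vowel))
  hebu → hebo   (u→o word-finally)
So the Ordor cognate is 'hebo'.

hebo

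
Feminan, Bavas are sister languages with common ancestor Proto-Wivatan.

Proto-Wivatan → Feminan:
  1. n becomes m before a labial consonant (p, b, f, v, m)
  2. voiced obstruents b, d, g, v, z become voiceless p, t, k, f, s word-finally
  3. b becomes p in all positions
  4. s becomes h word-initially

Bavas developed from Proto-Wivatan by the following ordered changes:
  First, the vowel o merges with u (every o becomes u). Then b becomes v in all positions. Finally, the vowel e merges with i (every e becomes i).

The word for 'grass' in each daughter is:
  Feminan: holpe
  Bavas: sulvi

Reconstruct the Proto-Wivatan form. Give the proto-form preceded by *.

*solbe

Position 2: Feminan has o, Bavas has u. Feminan preserves o here (none of its changes turn any other segment into o), so the proto-segment is *o.
Position 1: Feminan has h, Bavas has s. Bavas preserves s here (none of its changes turn any other segment into s), so the proto-segment is *s.
Position 4: Feminan has p, Bavas has v. Taking the neighbouring segments as reconstructed: Feminan p could go back to *p or *b; Bavas v could go back to *b or *v — the one source consistent with every daughter is *b.
Verify the candidate proto-form against each daughter:
Feminan: start from *solbe.
  rule 1: no change — solbe
  rule 2: no change — solbe
  rule 3 (unconditioned shift): solbe → solpe
  rule 4 (debuccalisation): solpe → holpe
  ⇒ Feminan holpe
Bavas: *solbe
  solbe → sulbe   [vowel merger]
  sulbe → sulve   [unconditioned shift]
  sulve → sulvi   [vowel merger]
  giving Bavas sulvi.
*solbe is the unique common source.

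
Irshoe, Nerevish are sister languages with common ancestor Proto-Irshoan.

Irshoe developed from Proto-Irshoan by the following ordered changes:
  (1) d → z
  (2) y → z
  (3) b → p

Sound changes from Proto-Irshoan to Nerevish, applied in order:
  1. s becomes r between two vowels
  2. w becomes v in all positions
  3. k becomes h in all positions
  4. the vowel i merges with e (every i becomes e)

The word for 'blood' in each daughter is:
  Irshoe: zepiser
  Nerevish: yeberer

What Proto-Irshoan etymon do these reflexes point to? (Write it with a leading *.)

*yebiser

Position 5: Irshoe has s, Nerevish has r. Irshoe preserves s here (none of its changes turn any other segment into s), so the proto-segment is *s.
Position 1: Irshoe has z, Nerevish has y. Nerevish preserves y here (none of its changes turn any other segment into y), so the proto-segment is *y.
Position 4: Irshoe has i, Nerevish has e. Irshoe preserves i here (none of its changes turn any other segment into i), so the proto-segment is *i.
Continuing position by position gives *yebiser; check it forward:
Irshoe: *yebiser > zebiser > zepiser  (by unconditioned shift, unconditioned shift)
Nerevish: start from *yebiser.
  rule 1 (rhotacism): yebiser → yebirer
  rule 2: no change — yebirer
  rule 3: no change — yebirer
  rule 4 (vowel merger): yebirer → yeberer
  ⇒ Nerevish yeberer
No other proto-form is consistent with every reflex, so the reconstruction is *yebiser.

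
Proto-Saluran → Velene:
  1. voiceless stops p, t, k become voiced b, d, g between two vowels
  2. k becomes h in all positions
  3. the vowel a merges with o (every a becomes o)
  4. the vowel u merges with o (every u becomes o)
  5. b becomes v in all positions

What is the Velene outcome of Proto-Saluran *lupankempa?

Velene: start from *lupankempa.
  rule 1 (intervocalic voicing): lupankempa → lubankempa
  rule 2 (unconditioned shift): lubankempa → lubanhempa
  rule 3 (vowel merger): lubanhempa → lubonhempo
  rule 4 (vowel merger): lubonhempo → lobonhempo
  rule 5 (unconditioned shift): lobonhempo → lovonhempo
  ⇒ Velene lovonhempo

lovonhempo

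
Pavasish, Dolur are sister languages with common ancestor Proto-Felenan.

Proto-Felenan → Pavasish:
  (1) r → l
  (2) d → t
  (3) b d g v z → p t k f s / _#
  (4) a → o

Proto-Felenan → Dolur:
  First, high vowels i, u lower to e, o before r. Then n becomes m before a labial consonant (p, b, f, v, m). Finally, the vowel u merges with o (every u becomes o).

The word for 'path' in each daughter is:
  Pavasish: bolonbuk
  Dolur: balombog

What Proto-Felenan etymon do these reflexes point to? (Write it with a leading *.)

Position 5: Pavasish has n, Dolur has m. Pavasish preserves n here (none of its changes turn any other segment into n), so the proto-segment is *n.
Position 8: Pavasish has k, Dolur has g. Dolur preserves g here (none of its changes turn any other segment into g), so the proto-segment is *g.
Continuing position by position gives *balonbug; check it forward:
Pavasish: *balonbug > balonbuk > bolonbuk  (by final devoicing, vowel merger)
Dolur: *balonbug
  balonbug (rule 1 does not apply)
  balonbug → balombug   [nasal place assimilation]
  balombug → balombog   [vowel merger]
  giving Dolur balombog.
Only *balonbug yields all of Pavasish bolonbuk, Dolur balombog.

*balonbug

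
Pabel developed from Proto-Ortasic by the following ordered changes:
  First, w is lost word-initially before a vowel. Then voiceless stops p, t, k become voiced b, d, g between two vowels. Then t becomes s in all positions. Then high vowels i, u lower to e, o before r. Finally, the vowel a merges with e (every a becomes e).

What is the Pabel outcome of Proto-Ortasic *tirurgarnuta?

serorgernude

Pabel: *tirurgarnuta > tirurgarnuda > sirurgarnuda > serorgarnuda > serorgernude  (by intervocalic voicing, unconditioned shift, pre-rhotic lowering, vowel merger)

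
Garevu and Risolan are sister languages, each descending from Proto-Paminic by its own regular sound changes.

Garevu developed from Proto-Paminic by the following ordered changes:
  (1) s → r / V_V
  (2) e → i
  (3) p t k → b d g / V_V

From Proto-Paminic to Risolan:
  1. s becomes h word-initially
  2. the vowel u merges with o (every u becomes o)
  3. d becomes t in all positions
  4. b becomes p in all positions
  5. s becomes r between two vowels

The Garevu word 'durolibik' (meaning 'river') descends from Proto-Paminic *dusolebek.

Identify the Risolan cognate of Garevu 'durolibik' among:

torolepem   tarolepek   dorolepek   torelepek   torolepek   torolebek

torolepek

Risolan: *dusolebek
  dusolebek (rule 1 does not apply)
  dusolebek → dosolebek   [vowel merger]
  dosolebek → tosolebek   [unconditioned shift]
  tosolebek → tosolepek   [unconditioned shift]
  tosolepek → torolepek   [rhotacism]
  giving Risolan torolepek.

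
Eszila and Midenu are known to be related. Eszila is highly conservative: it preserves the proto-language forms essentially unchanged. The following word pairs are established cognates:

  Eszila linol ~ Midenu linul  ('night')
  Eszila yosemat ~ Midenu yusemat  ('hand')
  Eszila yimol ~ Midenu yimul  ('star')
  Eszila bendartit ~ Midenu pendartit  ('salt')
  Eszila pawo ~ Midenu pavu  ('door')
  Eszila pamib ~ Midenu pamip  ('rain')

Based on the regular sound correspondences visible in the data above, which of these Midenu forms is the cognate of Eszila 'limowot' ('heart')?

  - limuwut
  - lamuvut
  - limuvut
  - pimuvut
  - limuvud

limuvut

linol ~ linul, yosemat ~ yusemat — Eszila o corresponds to Midenu u after a consonant, before a consonant other than r, m, n, p, b, f, v.
pawo ~ pavu — Eszila w corresponds to Midenu v between vowels (before a back vowel).
Applying these to Eszila 'limowot':
  limowot → limuwot   (o→u after a consonant, before a consonant other than r, m, n, p, b, f, v)
  limuwot → limuvot   (w→v between vowels (before a back vowel))
  limuvot → limuvut   (o→u after a consonant, before a consonant other than r, m, n, p, b, f, v)
So the Midenu cognate is 'limuvut'.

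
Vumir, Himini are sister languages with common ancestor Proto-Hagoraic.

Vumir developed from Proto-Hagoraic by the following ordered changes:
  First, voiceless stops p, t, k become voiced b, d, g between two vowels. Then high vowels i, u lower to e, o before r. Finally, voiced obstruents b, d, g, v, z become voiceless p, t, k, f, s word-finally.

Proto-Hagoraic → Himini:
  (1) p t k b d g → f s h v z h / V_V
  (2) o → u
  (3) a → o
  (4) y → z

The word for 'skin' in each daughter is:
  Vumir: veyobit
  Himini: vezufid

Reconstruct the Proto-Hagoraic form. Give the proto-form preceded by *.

*veyopid

Position 5: Vumir has b, Himini has f. Taking the neighbouring segments as reconstructed: Vumir b could go back to *p or *b; Himini f could go back to *p or *f — the one source consistent with every daughter is *p.
Position 7: Vumir has t, Himini has d. Himini preserves d here (none of its changes turn any other segment into d), so the proto-segment is *d.
Continuing position by position gives *veyopid; check it forward:
Vumir: *veyopid
  veyopid → veyobid   [intervocalic voicing]
  veyobid (rule 2 does not apply)
  veyobid → veyobit   [final devoicing]
  giving Vumir veyobit.
Himini: start from *veyopid.
  rule 1 (intervocalic lenition): veyopid → veyofid
  rule 2 (vowel merger): veyofid → veyufid
  rule 3: no change — veyufid
  rule 4 (unconditioned shift): veyufid → vezufid
  ⇒ Himini vezufid
No other proto-form is consistent with every reflex, so the reconstruction is *veyopid.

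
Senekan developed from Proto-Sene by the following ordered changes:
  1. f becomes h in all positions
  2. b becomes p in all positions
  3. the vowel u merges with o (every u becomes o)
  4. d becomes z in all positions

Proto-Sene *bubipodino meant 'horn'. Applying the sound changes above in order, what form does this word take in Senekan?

popipozino

Senekan: *bubipodino > pupipodino > popipodino > popipozino  (by unconditioned shift, vowel merger, unconditioned shift)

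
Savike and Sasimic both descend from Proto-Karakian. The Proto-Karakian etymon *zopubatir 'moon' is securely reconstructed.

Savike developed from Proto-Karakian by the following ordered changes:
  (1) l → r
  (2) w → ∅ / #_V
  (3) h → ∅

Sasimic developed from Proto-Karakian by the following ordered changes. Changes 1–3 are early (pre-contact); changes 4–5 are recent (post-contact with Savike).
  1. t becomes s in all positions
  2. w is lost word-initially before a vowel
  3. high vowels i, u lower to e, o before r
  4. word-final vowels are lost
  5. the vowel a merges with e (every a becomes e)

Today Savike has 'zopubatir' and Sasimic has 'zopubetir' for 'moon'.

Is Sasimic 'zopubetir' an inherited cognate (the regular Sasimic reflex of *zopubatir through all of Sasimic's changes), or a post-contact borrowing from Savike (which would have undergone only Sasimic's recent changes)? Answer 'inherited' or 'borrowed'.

borrowed

If inherited, *zopubatir would pass through all of Sasimic's changes:
Sasimic: start from *zopubatir.
  rule 1 (unconditioned shift): zopubatir → zopubasir
  rule 2: no change — zopubasir
  rule 3 (pre-rhotic lowering): zopubasir → zopubaser
  rule 4: no change — zopubaser
  rule 5 (vowel merger): zopubaser → zopubeser
  ⇒ Sasimic zopubeser
If borrowed from Savike 'zopubatir' after the early changes, it would undergo only the recent ones:
  rule 4 (apocope): no change (zopubatir)
  rule 5 (vowel merger): zopubatir → zopubetir
  ⇒ as a loan: zopubetir
Sasimic 'zopubetir' matches the loan outcome 'zopubetir', not the inherited 'zopubeser' — it skipped the early Sasimic changes, so it was borrowed from Savike.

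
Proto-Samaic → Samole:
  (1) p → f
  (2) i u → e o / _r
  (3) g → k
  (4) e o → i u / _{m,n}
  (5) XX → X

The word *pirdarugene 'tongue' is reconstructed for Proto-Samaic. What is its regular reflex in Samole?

Samole: start from *pirdarugene.
  rule 1 (unconditioned shift): pirdarugene → firdarugene
  rule 2 (pre-rhotic lowering): firdarugene → ferdarugene
  rule 3 (unconditioned shift): ferdarugene → ferdarukene
  rule 4 (pre-nasal raising): ferdarukene → ferdarukine
  rule 5: no change — ferdarukine
  ⇒ Samole ferdarukine

ferdarukine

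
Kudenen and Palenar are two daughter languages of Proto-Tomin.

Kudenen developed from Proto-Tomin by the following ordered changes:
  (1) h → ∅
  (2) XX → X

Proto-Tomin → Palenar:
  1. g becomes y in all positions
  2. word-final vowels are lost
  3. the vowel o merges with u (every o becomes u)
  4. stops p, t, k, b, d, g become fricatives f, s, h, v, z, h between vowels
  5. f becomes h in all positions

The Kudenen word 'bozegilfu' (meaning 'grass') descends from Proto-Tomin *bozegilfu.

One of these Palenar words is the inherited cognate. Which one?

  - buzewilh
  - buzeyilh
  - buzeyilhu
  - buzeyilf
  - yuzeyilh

buzeyilh

Palenar: *bozegilfu > bozeyilfu > bozeyilf > buzeyilf > buzeyilh  (by unconditioned shift, apocope, vowel merger, unconditioned shift)
Among the options, 'buzeyilh' alone shows every Palenar change applied in order.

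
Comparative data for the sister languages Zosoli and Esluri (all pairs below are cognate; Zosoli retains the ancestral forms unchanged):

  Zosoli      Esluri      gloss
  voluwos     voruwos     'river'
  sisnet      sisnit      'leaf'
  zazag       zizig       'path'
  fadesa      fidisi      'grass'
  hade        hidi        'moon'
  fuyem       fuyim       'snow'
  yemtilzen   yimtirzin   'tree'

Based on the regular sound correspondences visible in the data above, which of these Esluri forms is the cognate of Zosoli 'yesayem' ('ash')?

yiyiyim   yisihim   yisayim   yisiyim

yisiyim

sisnet ~ sisnit, fadesa ~ fidisi — Zosoli e corresponds to Esluri i after a consonant, before a consonant other than r, m, n, p, b, f, v.
zazag ~ zizig, fadesa ~ fidisi — Zosoli a corresponds to Esluri i after a consonant, before a consonant other than r, m, n, p, b, f, v.
fuyem ~ fuyim, yemtilzen ~ yimtirzin — Zosoli e corresponds to Esluri i after a consonant, before a nasal.
Applying these to Zosoli 'yesayem':
  yesayem → yisayem   (e→i after a consonant, before a consonant other than r, m, n, p, b, f, v)
  yisayem → yisiyem   (a→i after a consonant, before a consonant other than r, m, n, p, b, f, v)
  yisiyem → yisiyim   (e→i after a consonant, before a nasal)
So the Esluri cognate is 'yisiyim'.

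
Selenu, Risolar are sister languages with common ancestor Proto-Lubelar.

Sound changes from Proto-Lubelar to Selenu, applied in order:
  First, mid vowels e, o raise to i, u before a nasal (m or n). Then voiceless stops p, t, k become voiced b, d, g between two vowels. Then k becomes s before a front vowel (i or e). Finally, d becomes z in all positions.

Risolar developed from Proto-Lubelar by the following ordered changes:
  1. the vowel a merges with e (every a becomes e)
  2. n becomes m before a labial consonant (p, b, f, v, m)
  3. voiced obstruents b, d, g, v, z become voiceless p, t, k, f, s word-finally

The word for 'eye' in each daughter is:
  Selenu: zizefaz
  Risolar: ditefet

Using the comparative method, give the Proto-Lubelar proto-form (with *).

Position 3: Selenu has z, Risolar has t. Taking the neighbouring segments as reconstructed: Selenu z could go back to *t or *d or *z; Risolar t can only go back to *t — the one source consistent with every daughter is *t.
Position 1: Selenu has z, Risolar has d. Risolar preserves d here (none of its changes turn any other segment into d), so the proto-segment is *d.
Position 7: Selenu has z, Risolar has t. Taking the neighbouring segments as reconstructed: Selenu z could go back to *d or *z; Risolar t could go back to *t or *d — the one source consistent with every daughter is *d.
Verify the candidate proto-form against each daughter:
Selenu: start from *ditefad.
  rule 1: no change — ditefad
  rule 2 (intervocalic voicing): ditefad → didefad
  rule 3: no change — didefad
  rule 4 (unconditioned shift): didefad → zizefaz
  ⇒ Selenu zizefaz
Risolar: *ditefad
  ditefad → ditefed   [vowel merger]
  ditefed (rule 2 does not apply)
  ditefed → ditefet   [final devoicing]
  giving Risolar ditefet.
Only *ditefad yields all of Selenu zizefaz, Risolar ditefet.

*ditefad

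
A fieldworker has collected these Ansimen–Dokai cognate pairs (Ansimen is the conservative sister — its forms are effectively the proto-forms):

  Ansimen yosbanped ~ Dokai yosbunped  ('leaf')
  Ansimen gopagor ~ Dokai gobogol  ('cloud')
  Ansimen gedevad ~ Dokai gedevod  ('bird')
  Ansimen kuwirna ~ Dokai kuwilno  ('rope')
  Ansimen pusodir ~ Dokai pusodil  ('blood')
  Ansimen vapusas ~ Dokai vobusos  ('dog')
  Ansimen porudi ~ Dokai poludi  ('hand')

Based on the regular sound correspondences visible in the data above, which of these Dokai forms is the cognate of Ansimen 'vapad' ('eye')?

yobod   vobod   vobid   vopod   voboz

vobod

vapusas ~ vobusos — Ansimen a corresponds to Dokai o after a consonant, before a labial obstruent.
gopagor ~ gobogol — Ansimen p corresponds to Dokai b between vowels (before a back vowel).
gopagor ~ gobogol, gedevad ~ gedevod — Ansimen a corresponds to Dokai o after a consonant, before a consonant other than r, m, n, p, b, f, v.
Applying these to Ansimen 'vapad':
  vapad → vopad   (a→o after a consonant, before a labial obstruent)
  vopad → vobad   (p→b between vowels (before a back vowel))
  vobad → vobod   (a→o after a consonant, before a consonant other than r, m, n, p, b, f, v)
So the Dokai cognate is 'vobod'.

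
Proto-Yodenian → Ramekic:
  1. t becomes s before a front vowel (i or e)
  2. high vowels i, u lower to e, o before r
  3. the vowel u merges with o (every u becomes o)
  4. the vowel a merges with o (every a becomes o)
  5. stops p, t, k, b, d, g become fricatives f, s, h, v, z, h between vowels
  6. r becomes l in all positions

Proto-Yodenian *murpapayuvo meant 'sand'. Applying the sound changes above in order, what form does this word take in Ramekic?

Ramekic: *murpapayuvo
  murpapayuvo (rule 1 does not apply)
  murpapayuvo → morpapayuvo   [pre-rhotic lowering]
  morpapayuvo → morpapayovo   [vowel merger]
  morpapayovo → morpopoyovo   [vowel merger]
  morpopoyovo → morpofoyovo   [intervocalic lenition]
  morpofoyovo → molpofoyovo   [unconditioned shift]
  giving Ramekic molpofoyovo.

molpofoyovo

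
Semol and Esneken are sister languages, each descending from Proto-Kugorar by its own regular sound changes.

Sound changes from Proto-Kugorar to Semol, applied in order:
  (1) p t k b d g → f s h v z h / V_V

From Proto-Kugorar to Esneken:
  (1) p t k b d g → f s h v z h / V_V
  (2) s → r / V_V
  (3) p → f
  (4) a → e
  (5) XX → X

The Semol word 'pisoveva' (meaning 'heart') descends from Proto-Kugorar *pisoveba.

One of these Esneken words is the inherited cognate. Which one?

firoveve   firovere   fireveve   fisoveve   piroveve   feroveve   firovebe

firoveve

Esneken: *pisoveba > pisoveva > piroveva > firoveva > firoveve  (by intervocalic lenition, rhotacism, unconditioned shift, vowel merger)
Only 'firoveve' matches the regular Esneken development of *pisoveba.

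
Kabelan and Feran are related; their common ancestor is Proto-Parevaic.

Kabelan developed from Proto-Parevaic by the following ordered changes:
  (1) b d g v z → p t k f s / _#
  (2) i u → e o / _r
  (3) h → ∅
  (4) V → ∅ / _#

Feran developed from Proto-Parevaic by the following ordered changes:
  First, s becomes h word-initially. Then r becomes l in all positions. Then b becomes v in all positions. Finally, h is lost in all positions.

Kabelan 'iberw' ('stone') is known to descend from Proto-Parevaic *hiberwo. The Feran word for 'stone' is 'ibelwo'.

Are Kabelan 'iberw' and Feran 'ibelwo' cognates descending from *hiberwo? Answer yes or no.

no

Derive the expected Feran reflex of *hiberwo:
Feran: *hiberwo
  hiberwo (rule 1 does not apply)
  hiberwo → hibelwo   [unconditioned shift]
  hibelwo → hivelwo   [unconditioned shift]
  hivelwo → ivelwo   [h-loss]
  giving Feran ivelwo.
The regular Feran reflex would be 'ivelwo', but the attested form is 'ibelwo'. The correspondence is irregular, so they are not cognates (the Feran form has a different source).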